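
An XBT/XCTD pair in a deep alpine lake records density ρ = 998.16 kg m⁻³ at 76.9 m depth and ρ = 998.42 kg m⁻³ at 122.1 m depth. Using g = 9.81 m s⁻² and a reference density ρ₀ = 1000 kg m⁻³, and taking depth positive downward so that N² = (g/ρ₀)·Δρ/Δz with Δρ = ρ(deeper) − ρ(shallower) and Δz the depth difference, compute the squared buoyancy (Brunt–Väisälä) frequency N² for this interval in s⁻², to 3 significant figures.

Δρ = 998.42 − 998.16 = 0.26 kg m⁻³ over Δz = 122.1 − 76.9 = 45.2 m.
N² = (9.81/1000) × (0.26/45.2) = 5.6429 × 10⁻⁵ s⁻² ≈ 5.64 × 10⁻⁵ s⁻².
Since Δρ > 0 the layer is stably stratified.

5.64 × 10⁻⁵ s⁻²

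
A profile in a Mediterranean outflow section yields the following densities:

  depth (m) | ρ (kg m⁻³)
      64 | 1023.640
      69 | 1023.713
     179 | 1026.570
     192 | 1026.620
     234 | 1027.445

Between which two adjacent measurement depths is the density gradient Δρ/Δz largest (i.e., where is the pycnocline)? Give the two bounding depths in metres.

Compute the density gradient over each adjacent pair:
  64–69 m: Δρ/Δz = 0.073/5 = 0.015 kg m⁻⁴
  69–179 m: Δρ/Δz = 2.857/110 = 0.026 kg m⁻⁴
  179–192 m: Δρ/Δz = 0.050/13 = 3.8 × 10⁻³ kg m⁻⁴
  192–234 m: Δρ/Δz = 0.825/42 = 0.020 kg m⁻⁴
The largest gradient is in the 69–179 m interval — the pycnocline.

69–179 m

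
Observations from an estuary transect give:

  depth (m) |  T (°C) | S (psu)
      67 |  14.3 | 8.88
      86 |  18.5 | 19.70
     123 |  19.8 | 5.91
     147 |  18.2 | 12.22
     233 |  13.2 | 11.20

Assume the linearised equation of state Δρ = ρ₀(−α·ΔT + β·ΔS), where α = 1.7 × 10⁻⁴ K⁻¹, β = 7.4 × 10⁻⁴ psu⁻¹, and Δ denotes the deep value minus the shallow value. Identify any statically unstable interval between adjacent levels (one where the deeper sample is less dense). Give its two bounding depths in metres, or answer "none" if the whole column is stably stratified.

86–123 m

Evaluate Δρ/ρ₀ = −αΔT + βΔS across each adjacent pair:
  67–86 m: −αΔT+βΔS = −(1.7 × 10⁻⁴)(+4.2)+(7.4 × 10⁻⁴)(+10.82) = 7.3 × 10⁻³ → stable
  86–123 m: −αΔT+βΔS = −(1.7 × 10⁻⁴)(+1.3)+(7.4 × 10⁻⁴)(-13.79) = -0.010 → UNSTABLE
  123–147 m: −αΔT+βΔS = −(1.7 × 10⁻⁴)(-1.6)+(7.4 × 10⁻⁴)(+6.31) = 4.9 × 10⁻³ → stable
  147–233 m: −αΔT+βΔS = −(1.7 × 10⁻⁴)(-5.0)+(7.4 × 10⁻⁴)(-1.02) = 9.5 × 10⁻⁵ → stable
The 86–123 m interval has Δρ < 0: lighter water underlies denser water.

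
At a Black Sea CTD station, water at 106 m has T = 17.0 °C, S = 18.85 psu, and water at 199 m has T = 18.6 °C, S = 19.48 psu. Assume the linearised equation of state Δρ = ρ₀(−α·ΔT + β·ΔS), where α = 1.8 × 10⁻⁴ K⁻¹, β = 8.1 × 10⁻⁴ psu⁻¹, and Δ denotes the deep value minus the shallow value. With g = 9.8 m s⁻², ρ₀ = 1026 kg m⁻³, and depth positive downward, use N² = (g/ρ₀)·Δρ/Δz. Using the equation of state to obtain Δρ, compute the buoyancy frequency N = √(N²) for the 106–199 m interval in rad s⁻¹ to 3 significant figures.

4.84 × 10⁻³ rad s⁻¹

ΔT = +1.6 K, ΔS = +0.63 psu (deep − shallow).
Δρ/ρ₀ = −αΔT + βΔS = -2.88 × 10⁻⁴ + 5.103 × 10⁻⁴ = 2.223 × 10⁻⁴, so Δρ ≈ 0.2281 kg m⁻³.
N² = (g/ρ₀)·Δρ/Δz = g·(Δρ/ρ₀)/Δz = 9.8 × 2.223 × 10⁻⁴ / 93 = 2.3425 × 10⁻⁵ s⁻².
N = √(2.3425 × 10⁻⁵) = 4.8399 × 10⁻³ rad s⁻¹ ≈ 4.84 × 10⁻³ rad s⁻¹.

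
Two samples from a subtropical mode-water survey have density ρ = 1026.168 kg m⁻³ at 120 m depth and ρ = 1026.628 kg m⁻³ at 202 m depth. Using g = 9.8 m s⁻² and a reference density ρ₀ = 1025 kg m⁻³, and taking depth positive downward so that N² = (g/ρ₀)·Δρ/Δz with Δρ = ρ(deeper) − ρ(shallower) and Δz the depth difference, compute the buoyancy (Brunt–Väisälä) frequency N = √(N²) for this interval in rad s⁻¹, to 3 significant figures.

Δρ = 1026.628 − 1026.168 = 0.460 kg m⁻³ over Δz = 202 − 120 = 82 m.
N² = (9.8/1025) × (0.460/82) = 5.3635 × 10⁻⁵ s⁻².
N = √(5.3635 × 10⁻⁵) = 7.3236 × 10⁻³ rad s⁻¹ ≈ 7.32 × 10⁻³ rad s⁻¹.

7.32 × 10⁻³ rad s⁻¹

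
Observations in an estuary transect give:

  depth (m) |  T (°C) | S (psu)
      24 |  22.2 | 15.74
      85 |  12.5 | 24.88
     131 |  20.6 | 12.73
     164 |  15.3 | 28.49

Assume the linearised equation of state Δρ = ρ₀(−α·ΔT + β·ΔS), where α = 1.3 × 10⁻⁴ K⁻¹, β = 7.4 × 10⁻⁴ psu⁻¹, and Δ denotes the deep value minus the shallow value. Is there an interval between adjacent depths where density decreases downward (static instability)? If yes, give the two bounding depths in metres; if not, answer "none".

Evaluate Δρ/ρ₀ = −αΔT + βΔS across each adjacent pair:
  24–85 m: −αΔT+βΔS = −(1.3 × 10⁻⁴)(-9.7)+(7.4 × 10⁻⁴)(+9.14) = 8.0 × 10⁻³ → stable
  85–131 m: −αΔT+βΔS = −(1.3 × 10⁻⁴)(+8.1)+(7.4 × 10⁻⁴)(-12.15) = -0.010 → UNSTABLE
  131–164 m: −αΔT+βΔS = −(1.3 × 10⁻⁴)(-5.3)+(7.4 × 10⁻⁴)(+15.76) = 0.012 → stable
The 85–131 m interval has Δρ < 0: lighter water underlies denser water.

85–131 m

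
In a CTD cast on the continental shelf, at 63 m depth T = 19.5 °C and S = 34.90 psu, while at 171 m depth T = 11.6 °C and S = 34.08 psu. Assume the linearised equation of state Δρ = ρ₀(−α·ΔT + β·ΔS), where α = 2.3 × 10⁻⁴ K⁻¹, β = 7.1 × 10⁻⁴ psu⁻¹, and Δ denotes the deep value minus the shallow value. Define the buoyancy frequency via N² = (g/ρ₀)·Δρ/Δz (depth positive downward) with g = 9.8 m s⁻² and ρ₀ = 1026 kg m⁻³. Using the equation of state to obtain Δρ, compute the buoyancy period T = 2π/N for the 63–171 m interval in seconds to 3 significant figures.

ΔT = -7.9 K, ΔS = -0.82 psu (deep − shallow).
Δρ/ρ₀ = −αΔT + βΔS = 1.817 × 10⁻³ − 5.822 × 10⁻⁴ = 1.2348 × 10⁻³, so Δρ ≈ 1.267 kg m⁻³.
N² = (g/ρ₀)·Δρ/Δz = g·(Δρ/ρ₀)/Δz = 9.8 × 1.2348 × 10⁻³ / 108 = 1.1205 × 10⁻⁴ s⁻².
N = √(1.1205 × 10⁻⁴) = 0.010585 rad s⁻¹ → T = 2π/N = 593.59 s ≈ 594 s.

594 s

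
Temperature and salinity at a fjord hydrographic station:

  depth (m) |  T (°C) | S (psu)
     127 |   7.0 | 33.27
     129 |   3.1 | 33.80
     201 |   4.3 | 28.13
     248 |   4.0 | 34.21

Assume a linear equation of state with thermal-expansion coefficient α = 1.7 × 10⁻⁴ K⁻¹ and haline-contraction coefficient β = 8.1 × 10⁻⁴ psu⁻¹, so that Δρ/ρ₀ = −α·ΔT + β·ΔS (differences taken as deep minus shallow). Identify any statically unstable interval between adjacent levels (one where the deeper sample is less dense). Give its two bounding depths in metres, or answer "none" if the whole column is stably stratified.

129–201 m

Evaluate Δρ/ρ₀ = −αΔT + βΔS across each adjacent pair:
  127–129 m: −αΔT+βΔS = −(1.7 × 10⁻⁴)(-3.9)+(8.1 × 10⁻⁴)(+0.53) = 1.1 × 10⁻³ → stable
  129–201 m: −αΔT+βΔS = −(1.7 × 10⁻⁴)(+1.2)+(8.1 × 10⁻⁴)(-5.67) = -4.8 × 10⁻³ → UNSTABLE
  201–248 m: −αΔT+βΔS = −(1.7 × 10⁻⁴)(-0.3)+(8.1 × 10⁻⁴)(+6.08) = 5.0 × 10⁻³ → stable
The 129–201 m interval has Δρ < 0: lighter water underlies denser water.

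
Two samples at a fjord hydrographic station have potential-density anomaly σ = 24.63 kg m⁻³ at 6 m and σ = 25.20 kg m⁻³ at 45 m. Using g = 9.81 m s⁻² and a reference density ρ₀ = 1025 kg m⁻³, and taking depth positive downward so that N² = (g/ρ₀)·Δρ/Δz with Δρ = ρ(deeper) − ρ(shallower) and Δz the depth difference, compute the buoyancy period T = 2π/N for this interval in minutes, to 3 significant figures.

Δρ = 1025.20 − 1024.63 = 0.57 kg m⁻³ over Δz = 45 − 6 = 39 m.
N² = (9.81/1025) × (0.57/39) = 1.3988 × 10⁻⁴ s⁻².
N = √(1.3988 × 10⁻⁴) = 0.011827 rad s⁻¹, so T = 2π/N = 531.26 s = 8.8543 min ≈ 8.85 min.

8.85 min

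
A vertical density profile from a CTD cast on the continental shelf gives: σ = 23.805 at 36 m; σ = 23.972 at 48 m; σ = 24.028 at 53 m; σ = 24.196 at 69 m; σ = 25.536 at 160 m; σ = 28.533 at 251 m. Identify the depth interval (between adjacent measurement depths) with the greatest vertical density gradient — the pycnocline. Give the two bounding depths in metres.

160–251 m

Compute the density gradient over each adjacent pair:
  36–48 m: Δρ/Δz = 0.167/12 = 0.014 kg m⁻⁴
  48–53 m: Δρ/Δz = 0.056/5 = 0.011 kg m⁻⁴
  53–69 m: Δρ/Δz = 0.168/16 = 0.011 kg m⁻⁴
  69–160 m: Δρ/Δz = 1.340/91 = 0.015 kg m⁻⁴
  160–251 m: Δρ/Δz = 2.997/91 = 0.033 kg m⁻⁴
The largest gradient is in the 160–251 m interval — the pycnocline.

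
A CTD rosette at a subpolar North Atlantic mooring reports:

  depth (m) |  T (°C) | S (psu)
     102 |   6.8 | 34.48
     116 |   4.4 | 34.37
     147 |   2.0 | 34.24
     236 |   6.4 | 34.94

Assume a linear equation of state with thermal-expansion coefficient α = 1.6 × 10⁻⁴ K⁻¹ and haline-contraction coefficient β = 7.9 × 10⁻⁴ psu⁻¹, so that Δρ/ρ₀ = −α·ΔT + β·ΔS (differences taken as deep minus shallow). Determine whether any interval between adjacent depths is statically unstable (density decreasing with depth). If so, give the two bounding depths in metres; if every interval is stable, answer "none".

Evaluate Δρ/ρ₀ = −αΔT + βΔS across each adjacent pair:
  102–116 m: −αΔT+βΔS = −(1.6 × 10⁻⁴)(-2.4)+(7.9 × 10⁻⁴)(-0.11) = 3.0 × 10⁻⁴ → stable
  116–147 m: −αΔT+βΔS = −(1.6 × 10⁻⁴)(-2.4)+(7.9 × 10⁻⁴)(-0.13) = 2.8 × 10⁻⁴ → stable
  147–236 m: −αΔT+βΔS = −(1.6 × 10⁻⁴)(+4.4)+(7.9 × 10⁻⁴)(+0.70) = -1.5 × 10⁻⁴ → UNSTABLE
The 147–236 m interval has Δρ < 0: lighter water underlies denser water.

147–236 m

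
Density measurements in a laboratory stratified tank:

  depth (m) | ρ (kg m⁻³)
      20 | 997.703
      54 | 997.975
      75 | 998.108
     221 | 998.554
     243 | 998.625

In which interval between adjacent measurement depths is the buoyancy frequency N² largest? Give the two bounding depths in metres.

20–54 m

Compute the density gradient over each adjacent pair:
  20–54 m: Δρ/Δz = 0.272/34 = 8.0 × 10⁻³ kg m⁻⁴
  54–75 m: Δρ/Δz = 0.133/21 = 6.3 × 10⁻³ kg m⁻⁴
  75–221 m: Δρ/Δz = 0.446/146 = 3.1 × 10⁻³ kg m⁻⁴
  221–243 m: Δρ/Δz = 0.071/22 = 3.2 × 10⁻³ kg m⁻⁴
The largest gradient is in the 20–54 m interval — the pycnocline.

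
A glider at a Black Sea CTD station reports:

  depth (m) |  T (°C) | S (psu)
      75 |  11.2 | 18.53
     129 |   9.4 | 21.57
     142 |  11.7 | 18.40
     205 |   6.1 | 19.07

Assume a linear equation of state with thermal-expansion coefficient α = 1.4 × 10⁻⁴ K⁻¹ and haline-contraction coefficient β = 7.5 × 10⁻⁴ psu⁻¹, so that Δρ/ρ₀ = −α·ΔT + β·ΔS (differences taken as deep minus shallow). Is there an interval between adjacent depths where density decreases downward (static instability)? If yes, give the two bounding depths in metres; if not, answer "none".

Evaluate Δρ/ρ₀ = −αΔT + βΔS across each adjacent pair:
  75–129 m: −αΔT+βΔS = −(1.4 × 10⁻⁴)(-1.8)+(7.5 × 10⁻⁴)(+3.04) = 2.5 × 10⁻³ → stable
  129–142 m: −αΔT+βΔS = −(1.4 × 10⁻⁴)(+2.3)+(7.5 × 10⁻⁴)(-3.17) = -2.7 × 10⁻³ → UNSTABLE
  142–205 m: −αΔT+βΔS = −(1.4 × 10⁻⁴)(-5.6)+(7.5 × 10⁻⁴)(+0.67) = 1.3 × 10⁻³ → stable
The 129–142 m interval has Δρ < 0: lighter water underlies denser water.

129–142 m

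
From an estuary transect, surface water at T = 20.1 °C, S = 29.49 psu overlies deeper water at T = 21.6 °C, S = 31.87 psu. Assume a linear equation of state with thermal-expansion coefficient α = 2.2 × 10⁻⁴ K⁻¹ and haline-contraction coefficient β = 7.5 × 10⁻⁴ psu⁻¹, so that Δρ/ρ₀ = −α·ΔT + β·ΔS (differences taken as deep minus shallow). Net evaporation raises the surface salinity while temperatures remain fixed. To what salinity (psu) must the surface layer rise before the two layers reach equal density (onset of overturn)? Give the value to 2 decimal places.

31.43 psu

Neutral buoyancy requires −α(T_deep − T_surf) + β(S_deep − S_surf′) = 0.
S_surf′ = S_deep − (α/β)·ΔT = 31.87 − (2.2 × 10⁻⁴/7.5 × 10⁻⁴)·(+1.5) = 31.4300 psu.
Increase required: 31.4300 − 29.49 = 1.9400 psu.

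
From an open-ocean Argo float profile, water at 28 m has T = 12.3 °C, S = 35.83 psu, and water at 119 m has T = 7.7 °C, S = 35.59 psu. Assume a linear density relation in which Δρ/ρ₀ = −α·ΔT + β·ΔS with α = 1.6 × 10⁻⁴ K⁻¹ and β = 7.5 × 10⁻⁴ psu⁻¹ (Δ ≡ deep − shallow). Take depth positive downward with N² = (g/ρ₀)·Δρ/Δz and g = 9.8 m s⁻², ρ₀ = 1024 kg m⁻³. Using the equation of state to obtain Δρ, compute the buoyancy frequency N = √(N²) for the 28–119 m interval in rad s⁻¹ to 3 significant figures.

ΔT = -4.6 K, ΔS = -0.24 psu (deep − shallow).
Δρ/ρ₀ = −αΔT + βΔS = 7.36 × 10⁻⁴ − 1.80 × 10⁻⁴ = 5.56 × 10⁻⁴, so Δρ ≈ 0.5693 kg m⁻³.
N² = (g/ρ₀)·Δρ/Δz = g·(Δρ/ρ₀)/Δz = 9.8 × 5.56 × 10⁻⁴ / 91 = 5.9877 × 10⁻⁵ s⁻².
N = √(5.9877 × 10⁻⁵) = 7.7380 × 10⁻³ rad s⁻¹ ≈ 7.74 × 10⁻³ rad s⁻¹.

7.74 × 10⁻³ rad s⁻¹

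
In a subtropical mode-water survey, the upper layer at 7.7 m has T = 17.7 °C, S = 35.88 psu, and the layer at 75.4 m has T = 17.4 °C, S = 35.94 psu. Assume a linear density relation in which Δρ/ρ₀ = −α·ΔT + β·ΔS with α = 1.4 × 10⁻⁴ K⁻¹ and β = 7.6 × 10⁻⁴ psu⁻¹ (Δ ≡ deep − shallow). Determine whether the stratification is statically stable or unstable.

ΔT = 17.4 − 17.7 = -0.3 K and ΔS = 35.94 − 35.88 = +0.06 psu (deep − shallow).
−αΔT = 4.20 × 10⁻⁵; βΔS = 4.56 × 10⁻⁵; sum Δρ/ρ₀ = 8.76 × 10⁻⁵.
Δρ/ρ₀ > 0, so Δρ > 0: deeper water is denser → statically stable.

stable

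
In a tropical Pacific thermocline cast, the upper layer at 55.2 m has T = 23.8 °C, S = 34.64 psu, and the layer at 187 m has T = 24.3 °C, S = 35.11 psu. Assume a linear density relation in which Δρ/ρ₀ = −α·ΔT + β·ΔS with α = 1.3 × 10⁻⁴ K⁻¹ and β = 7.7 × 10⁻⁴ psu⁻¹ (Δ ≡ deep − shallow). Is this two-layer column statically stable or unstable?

stable

ΔT = 24.3 − 23.8 = +0.5 K and ΔS = 35.11 − 34.64 = +0.47 psu (deep − shallow).
−αΔT = -6.50 × 10⁻⁵; βΔS = 3.619 × 10⁻⁴; sum Δρ/ρ₀ = 2.969 × 10⁻⁴.
Δρ/ρ₀ > 0, so Δρ > 0: deeper water is denser → statically stable.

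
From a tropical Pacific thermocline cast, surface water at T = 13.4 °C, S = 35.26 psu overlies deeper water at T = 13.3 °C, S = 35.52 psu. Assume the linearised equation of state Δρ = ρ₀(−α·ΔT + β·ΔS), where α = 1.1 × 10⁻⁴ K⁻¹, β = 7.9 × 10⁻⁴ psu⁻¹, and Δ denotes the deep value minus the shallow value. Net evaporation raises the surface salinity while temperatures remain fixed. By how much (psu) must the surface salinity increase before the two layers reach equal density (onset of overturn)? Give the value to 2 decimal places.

0.27 psu

Neutral buoyancy requires −α(T_deep − T_surf) + β(S_deep − S_surf′) = 0.
S_surf′ = S_deep − (α/β)·ΔT = 35.52 − (1.1 × 10⁻⁴/7.9 × 10⁻⁴)·(-0.1) = 35.5339 psu.
Increase required: 35.5339 − 35.26 = 0.2739 psu.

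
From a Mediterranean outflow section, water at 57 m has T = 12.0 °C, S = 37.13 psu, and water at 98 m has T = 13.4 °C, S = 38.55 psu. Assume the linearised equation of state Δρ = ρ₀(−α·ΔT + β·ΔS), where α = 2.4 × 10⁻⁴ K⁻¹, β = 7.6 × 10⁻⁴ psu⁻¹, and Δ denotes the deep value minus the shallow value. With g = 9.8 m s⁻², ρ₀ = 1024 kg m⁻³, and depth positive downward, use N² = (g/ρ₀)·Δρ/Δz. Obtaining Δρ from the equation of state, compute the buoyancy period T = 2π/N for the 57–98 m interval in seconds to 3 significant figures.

471 s

ΔT = +1.4 K, ΔS = +1.42 psu (deep − shallow).
Δρ/ρ₀ = −αΔT + βΔS = -3.36 × 10⁻⁴ + 1.0792 × 10⁻³ = 7.432 × 10⁻⁴, so Δρ ≈ 0.7610 kg m⁻³.
N² = (g/ρ₀)·Δρ/Δz = g·(Δρ/ρ₀)/Δz = 9.8 × 7.432 × 10⁻⁴ / 41 = 1.7764 × 10⁻⁴ s⁻².
N = √(1.7764 × 10⁻⁴) = 0.013328 rad s⁻¹ → T = 2π/N = 471.43 s ≈ 471 s.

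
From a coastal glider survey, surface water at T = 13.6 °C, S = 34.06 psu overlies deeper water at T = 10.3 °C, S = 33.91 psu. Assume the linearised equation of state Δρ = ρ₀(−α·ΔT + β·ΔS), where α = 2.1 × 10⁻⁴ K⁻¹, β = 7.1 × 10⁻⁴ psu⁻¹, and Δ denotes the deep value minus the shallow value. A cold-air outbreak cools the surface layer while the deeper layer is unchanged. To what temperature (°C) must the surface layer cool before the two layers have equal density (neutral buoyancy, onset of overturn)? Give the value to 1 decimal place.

10.8 °C

Neutral buoyancy requires Δρ = 0, i.e. −α(T_deep − T_surf′) + β(S_deep − S_surf) = 0.
T_surf′ = T_deep − (β/α)·ΔS = 10.3 − (7.1 × 10⁻⁴/2.1 × 10⁻⁴)·(-0.15) = 10.807 °C.
Cooling required: 13.6 − (10.807) = 2.793 °C.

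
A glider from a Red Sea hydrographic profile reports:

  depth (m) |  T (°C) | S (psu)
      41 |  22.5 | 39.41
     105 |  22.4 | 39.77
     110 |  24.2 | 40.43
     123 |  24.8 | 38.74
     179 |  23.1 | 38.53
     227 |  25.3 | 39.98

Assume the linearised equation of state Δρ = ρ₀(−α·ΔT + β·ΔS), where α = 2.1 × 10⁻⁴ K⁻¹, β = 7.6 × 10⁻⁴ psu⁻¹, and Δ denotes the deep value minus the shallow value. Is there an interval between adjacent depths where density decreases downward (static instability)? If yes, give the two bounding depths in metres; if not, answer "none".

110–123 m

Evaluate Δρ/ρ₀ = −αΔT + βΔS across each adjacent pair:
  41–105 m: −αΔT+βΔS = −(2.1 × 10⁻⁴)(-0.1)+(7.6 × 10⁻⁴)(+0.36) = 2.9 × 10⁻⁴ → stable
  105–110 m: −αΔT+βΔS = −(2.1 × 10⁻⁴)(+1.8)+(7.6 × 10⁻⁴)(+0.66) = 1.2 × 10⁻⁴ → stable
  110–123 m: −αΔT+βΔS = −(2.1 × 10⁻⁴)(+0.6)+(7.6 × 10⁻⁴)(-1.69) = -1.4 × 10⁻³ → UNSTABLE
  123–179 m: −αΔT+βΔS = −(2.1 × 10⁻⁴)(-1.7)+(7.6 × 10⁻⁴)(-0.21) = 2.0 × 10⁻⁴ → stable
  179–227 m: −αΔT+βΔS = −(2.1 × 10⁻⁴)(+2.2)+(7.6 × 10⁻⁴)(+1.45) = 6.4 × 10⁻⁴ → stable
The 110–123 m interval has Δρ < 0: lighter water underlies denser water.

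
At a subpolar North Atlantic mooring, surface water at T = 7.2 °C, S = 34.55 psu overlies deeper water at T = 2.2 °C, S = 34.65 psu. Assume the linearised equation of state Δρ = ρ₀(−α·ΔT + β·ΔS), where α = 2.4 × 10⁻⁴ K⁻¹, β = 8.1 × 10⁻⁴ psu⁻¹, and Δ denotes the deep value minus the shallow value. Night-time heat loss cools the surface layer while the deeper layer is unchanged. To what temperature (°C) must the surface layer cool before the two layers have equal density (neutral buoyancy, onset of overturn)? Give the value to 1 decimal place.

1.9 °C

Neutral buoyancy requires Δρ = 0, i.e. −α(T_deep − T_surf′) + β(S_deep − S_surf) = 0.
T_surf′ = T_deep − (β/α)·ΔS = 2.2 − (8.1 × 10⁻⁴/2.4 × 10⁻⁴)·(+0.10) = 1.863 °C.
Cooling required: 7.2 − (1.863) = 5.337 °C.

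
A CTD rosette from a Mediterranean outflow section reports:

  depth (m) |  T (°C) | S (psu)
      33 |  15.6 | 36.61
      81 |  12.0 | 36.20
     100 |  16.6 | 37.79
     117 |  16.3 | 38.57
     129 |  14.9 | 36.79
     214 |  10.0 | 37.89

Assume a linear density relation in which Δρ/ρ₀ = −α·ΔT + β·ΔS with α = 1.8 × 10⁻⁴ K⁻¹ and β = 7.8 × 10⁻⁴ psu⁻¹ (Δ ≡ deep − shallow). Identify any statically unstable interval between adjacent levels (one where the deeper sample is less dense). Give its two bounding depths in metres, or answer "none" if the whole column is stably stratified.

117–129 m

Evaluate Δρ/ρ₀ = −αΔT + βΔS across each adjacent pair:
  33–81 m: −αΔT+βΔS = −(1.8 × 10⁻⁴)(-3.6)+(7.8 × 10⁻⁴)(-0.41) = 3.3 × 10⁻⁴ → stable
  81–100 m: −αΔT+βΔS = −(1.8 × 10⁻⁴)(+4.6)+(7.8 × 10⁻⁴)(+1.59) = 4.1 × 10⁻⁴ → stable
  100–117 m: −αΔT+βΔS = −(1.8 × 10⁻⁴)(-0.3)+(7.8 × 10⁻⁴)(+0.78) = 6.6 × 10⁻⁴ → stable
  117–129 m: −αΔT+βΔS = −(1.8 × 10⁻⁴)(-1.4)+(7.8 × 10⁻⁴)(-1.78) = -1.1 × 10⁻³ → UNSTABLE
  129–214 m: −αΔT+βΔS = −(1.8 × 10⁻⁴)(-4.9)+(7.8 × 10⁻⁴)(+1.10) = 1.7 × 10⁻³ → stable
The 117–129 m interval has Δρ < 0: lighter water underlies denser water.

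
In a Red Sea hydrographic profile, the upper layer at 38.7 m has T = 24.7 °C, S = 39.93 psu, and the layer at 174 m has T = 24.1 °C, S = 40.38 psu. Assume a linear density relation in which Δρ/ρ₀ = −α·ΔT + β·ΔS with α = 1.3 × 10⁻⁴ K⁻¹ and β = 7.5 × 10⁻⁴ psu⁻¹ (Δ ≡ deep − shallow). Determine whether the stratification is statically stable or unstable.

ΔT = 24.1 − 24.7 = -0.6 K and ΔS = 40.38 − 39.93 = +0.45 psu (deep − shallow).
−αΔT = 7.80 × 10⁻⁵; βΔS = 3.375 × 10⁻⁴; sum Δρ/ρ₀ = 4.155 × 10⁻⁴.
Δρ/ρ₀ > 0, so Δρ > 0: deeper water is denser → statically stable.

stable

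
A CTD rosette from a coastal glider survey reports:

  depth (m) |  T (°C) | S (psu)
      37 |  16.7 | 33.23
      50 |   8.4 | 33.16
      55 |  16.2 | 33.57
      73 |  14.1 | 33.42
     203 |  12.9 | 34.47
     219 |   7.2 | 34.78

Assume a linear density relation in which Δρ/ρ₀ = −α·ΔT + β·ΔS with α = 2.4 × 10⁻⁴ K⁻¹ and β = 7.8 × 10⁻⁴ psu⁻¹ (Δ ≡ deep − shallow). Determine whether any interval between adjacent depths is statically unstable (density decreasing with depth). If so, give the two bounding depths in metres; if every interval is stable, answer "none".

50–55 m

Evaluate Δρ/ρ₀ = −αΔT + βΔS across each adjacent pair:
  37–50 m: −αΔT+βΔS = −(2.4 × 10⁻⁴)(-8.3)+(7.8 × 10⁻⁴)(-0.07) = 1.9 × 10⁻³ → stable
  50–55 m: −αΔT+βΔS = −(2.4 × 10⁻⁴)(+7.8)+(7.8 × 10⁻⁴)(+0.41) = -1.6 × 10⁻³ → UNSTABLE
  55–73 m: −αΔT+βΔS = −(2.4 × 10⁻⁴)(-2.1)+(7.8 × 10⁻⁴)(-0.15) = 3.9 × 10⁻⁴ → stable
  73–203 m: −αΔT+βΔS = −(2.4 × 10⁻⁴)(-1.2)+(7.8 × 10⁻⁴)(+1.05) = 1.1 × 10⁻³ → stable
  203–219 m: −αΔT+βΔS = −(2.4 × 10⁻⁴)(-5.7)+(7.8 × 10⁻⁴)(+0.31) = 1.6 × 10⁻³ → stable
The 50–55 m interval has Δρ < 0: lighter water underlies denser water.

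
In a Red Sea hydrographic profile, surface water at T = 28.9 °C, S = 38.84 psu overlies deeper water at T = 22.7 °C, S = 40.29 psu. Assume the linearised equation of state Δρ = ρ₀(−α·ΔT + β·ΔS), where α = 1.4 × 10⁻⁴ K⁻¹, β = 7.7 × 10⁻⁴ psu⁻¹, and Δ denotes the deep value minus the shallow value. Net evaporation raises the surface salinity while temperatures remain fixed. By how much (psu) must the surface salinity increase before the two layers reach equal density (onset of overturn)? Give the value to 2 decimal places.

2.58 psu

Neutral buoyancy requires −α(T_deep − T_surf) + β(S_deep − S_surf′) = 0.
S_surf′ = S_deep − (α/β)·ΔT = 40.29 − (1.4 × 10⁻⁴/7.7 × 10⁻⁴)·(-6.2) = 41.4173 psu.
Increase required: 41.4173 − 38.84 = 2.5773 psu.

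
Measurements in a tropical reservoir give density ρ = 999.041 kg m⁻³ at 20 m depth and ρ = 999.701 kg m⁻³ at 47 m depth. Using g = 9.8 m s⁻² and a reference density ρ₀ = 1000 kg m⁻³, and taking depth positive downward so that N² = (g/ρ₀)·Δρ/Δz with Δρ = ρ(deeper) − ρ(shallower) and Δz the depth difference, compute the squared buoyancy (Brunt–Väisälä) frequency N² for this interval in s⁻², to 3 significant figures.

Δρ = 999.701 − 999.041 = 0.660 kg m⁻³ over Δz = 47 − 20 = 27 m.
N² = (9.8/1000) × (0.660/27) = 2.3956 × 10⁻⁴ s⁻² ≈ 2.40 × 10⁻⁴ s⁻².

2.40 × 10⁻⁴ s⁻²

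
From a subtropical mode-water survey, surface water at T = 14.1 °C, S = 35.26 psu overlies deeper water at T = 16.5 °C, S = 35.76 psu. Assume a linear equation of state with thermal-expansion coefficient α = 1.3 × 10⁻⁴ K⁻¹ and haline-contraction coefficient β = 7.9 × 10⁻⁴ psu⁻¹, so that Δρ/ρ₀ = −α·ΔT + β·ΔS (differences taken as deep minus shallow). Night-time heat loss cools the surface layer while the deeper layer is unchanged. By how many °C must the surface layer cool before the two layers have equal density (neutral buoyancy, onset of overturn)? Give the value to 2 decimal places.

0.64 °C

Neutral buoyancy requires Δρ = 0, i.e. −α(T_deep − T_surf′) + β(S_deep − S_surf) = 0.
T_surf′ = T_deep − (β/α)·ΔS = 16.5 − (7.9 × 10⁻⁴/1.3 × 10⁻⁴)·(+0.50) = 13.4615 °C.
Cooling required: 14.1 − (13.4615) = 0.6385 °C.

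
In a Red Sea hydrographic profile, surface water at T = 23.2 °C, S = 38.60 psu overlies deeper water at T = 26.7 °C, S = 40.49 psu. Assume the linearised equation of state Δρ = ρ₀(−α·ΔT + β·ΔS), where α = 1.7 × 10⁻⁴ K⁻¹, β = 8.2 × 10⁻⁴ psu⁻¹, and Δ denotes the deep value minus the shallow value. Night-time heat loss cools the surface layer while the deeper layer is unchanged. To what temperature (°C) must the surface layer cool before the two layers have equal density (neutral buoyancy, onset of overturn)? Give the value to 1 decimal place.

Neutral buoyancy requires Δρ = 0, i.e. −α(T_deep − T_surf′) + β(S_deep − S_surf) = 0.
T_surf′ = T_deep − (β/α)·ΔS = 26.7 − (8.2 × 10⁻⁴/1.7 × 10⁻⁴)·(+1.89) = 17.584 °C.
Cooling required: 23.2 − (17.584) = 5.616 °C.

17.6 °C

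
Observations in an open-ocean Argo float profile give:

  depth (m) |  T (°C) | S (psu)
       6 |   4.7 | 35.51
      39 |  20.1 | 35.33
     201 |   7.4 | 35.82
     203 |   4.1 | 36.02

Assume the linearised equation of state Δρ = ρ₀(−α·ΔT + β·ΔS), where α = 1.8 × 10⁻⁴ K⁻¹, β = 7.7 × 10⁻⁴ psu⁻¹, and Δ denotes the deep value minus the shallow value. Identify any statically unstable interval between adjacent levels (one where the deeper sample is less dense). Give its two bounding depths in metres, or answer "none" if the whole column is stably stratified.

Evaluate Δρ/ρ₀ = −αΔT + βΔS across each adjacent pair:
  6–39 m: −αΔT+βΔS = −(1.8 × 10⁻⁴)(+15.4)+(7.7 × 10⁻⁴)(-0.18) = -2.9 × 10⁻³ → UNSTABLE
  39–201 m: −αΔT+βΔS = −(1.8 × 10⁻⁴)(-12.7)+(7.7 × 10⁻⁴)(+0.49) = 2.7 × 10⁻³ → stable
  201–203 m: −αΔT+βΔS = −(1.8 × 10⁻⁴)(-3.3)+(7.7 × 10⁻⁴)(+0.20) = 7.5 × 10⁻⁴ → stable
The 6–39 m interval has Δρ < 0: lighter water underlies denser water.

6–39 m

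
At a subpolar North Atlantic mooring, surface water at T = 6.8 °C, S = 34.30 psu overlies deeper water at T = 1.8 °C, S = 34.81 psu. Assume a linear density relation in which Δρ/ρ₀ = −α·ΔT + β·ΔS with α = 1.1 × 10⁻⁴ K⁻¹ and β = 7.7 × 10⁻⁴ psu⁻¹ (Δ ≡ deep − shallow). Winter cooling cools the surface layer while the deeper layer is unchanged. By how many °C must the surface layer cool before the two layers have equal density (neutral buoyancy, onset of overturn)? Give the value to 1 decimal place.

Neutral buoyancy requires Δρ = 0, i.e. −α(T_deep − T_surf′) + β(S_deep − S_surf) = 0.
T_surf′ = T_deep − (β/α)·ΔS = 1.8 − (7.7 × 10⁻⁴/1.1 × 10⁻⁴)·(+0.51) = -1.770 °C.
Cooling required: 6.8 − (-1.770) = 8.570 °C.

8.6 °C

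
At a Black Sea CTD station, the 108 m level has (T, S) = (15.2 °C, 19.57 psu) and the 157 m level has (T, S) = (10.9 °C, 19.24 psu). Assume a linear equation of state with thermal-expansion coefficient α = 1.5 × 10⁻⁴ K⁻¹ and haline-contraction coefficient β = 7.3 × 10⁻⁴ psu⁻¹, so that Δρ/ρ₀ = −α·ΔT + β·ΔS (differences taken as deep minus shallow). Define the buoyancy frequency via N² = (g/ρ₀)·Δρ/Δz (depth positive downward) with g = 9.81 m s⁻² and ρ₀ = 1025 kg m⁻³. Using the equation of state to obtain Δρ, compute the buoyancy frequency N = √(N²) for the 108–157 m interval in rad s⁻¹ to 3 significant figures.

ΔT = -4.3 K, ΔS = -0.33 psu (deep − shallow).
Δρ/ρ₀ = −αΔT + βΔS = 6.45 × 10⁻⁴ − 2.409 × 10⁻⁴ = 4.041 × 10⁻⁴, so Δρ ≈ 0.4142 kg m⁻³.
N² = (g/ρ₀)·Δρ/Δz = g·(Δρ/ρ₀)/Δz = 9.81 × 4.041 × 10⁻⁴ / 49 = 8.0902 × 10⁻⁵ s⁻².
N = √(8.0902 × 10⁻⁵) = 8.9946 × 10⁻³ rad s⁻¹ ≈ 8.99 × 10⁻³ rad s⁻¹.

8.99 × 10⁻³ rad s⁻¹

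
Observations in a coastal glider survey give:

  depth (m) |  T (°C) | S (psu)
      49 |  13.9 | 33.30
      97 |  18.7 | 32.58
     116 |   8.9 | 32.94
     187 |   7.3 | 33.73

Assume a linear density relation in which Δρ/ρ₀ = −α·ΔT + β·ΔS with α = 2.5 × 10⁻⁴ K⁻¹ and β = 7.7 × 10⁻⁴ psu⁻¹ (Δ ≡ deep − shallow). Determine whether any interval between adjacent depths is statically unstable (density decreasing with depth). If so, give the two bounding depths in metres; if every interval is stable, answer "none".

Evaluate Δρ/ρ₀ = −αΔT + βΔS across each adjacent pair:
  49–97 m: −αΔT+βΔS = −(2.5 × 10⁻⁴)(+4.8)+(7.7 × 10⁻⁴)(-0.72) = -1.8 × 10⁻³ → UNSTABLE
  97–116 m: −αΔT+βΔS = −(2.5 × 10⁻⁴)(-9.8)+(7.7 × 10⁻⁴)(+0.36) = 2.7 × 10⁻³ → stable
  116–187 m: −αΔT+βΔS = −(2.5 × 10⁻⁴)(-1.6)+(7.7 × 10⁻⁴)(+0.79) = 1.0 × 10⁻³ → stable
The 49–97 m interval has Δρ < 0: lighter water underlies denser water.

49–97 m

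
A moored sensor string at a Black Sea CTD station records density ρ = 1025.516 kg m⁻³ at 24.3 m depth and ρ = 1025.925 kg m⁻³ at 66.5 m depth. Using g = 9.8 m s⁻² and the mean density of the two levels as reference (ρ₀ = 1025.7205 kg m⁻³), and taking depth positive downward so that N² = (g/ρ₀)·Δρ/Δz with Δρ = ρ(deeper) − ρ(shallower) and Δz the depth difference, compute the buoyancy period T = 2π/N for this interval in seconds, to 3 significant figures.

Δρ = 1025.925 − 1025.516 = 0.409 kg m⁻³ over Δz = 66.5 − 24.3 = 42.2 m.
N² = (9.8/1025.7205) × (0.409/42.2) = 9.2599 × 10⁻⁵ s⁻².
N = √(9.2599 × 10⁻⁵) = 9.6228 × 10⁻³ rad s⁻¹, so T = 2π/N = 652.95 s ≈ 653 s.
Since Δρ > 0 the layer is stably stratified.

653 s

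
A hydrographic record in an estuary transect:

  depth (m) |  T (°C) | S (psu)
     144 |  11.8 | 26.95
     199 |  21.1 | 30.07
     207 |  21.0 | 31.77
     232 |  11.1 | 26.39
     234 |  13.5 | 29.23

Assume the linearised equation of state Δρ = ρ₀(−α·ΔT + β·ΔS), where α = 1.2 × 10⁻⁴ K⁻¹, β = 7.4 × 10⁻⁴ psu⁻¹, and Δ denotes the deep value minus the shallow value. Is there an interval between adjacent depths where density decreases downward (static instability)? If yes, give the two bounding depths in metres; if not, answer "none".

Evaluate Δρ/ρ₀ = −αΔT + βΔS across each adjacent pair:
  144–199 m: −αΔT+βΔS = −(1.2 × 10⁻⁴)(+9.3)+(7.4 × 10⁻⁴)(+3.12) = 1.2 × 10⁻³ → stable
  199–207 m: −αΔT+βΔS = −(1.2 × 10⁻⁴)(-0.1)+(7.4 × 10⁻⁴)(+1.70) = 1.3 × 10⁻³ → stable
  207–232 m: −αΔT+βΔS = −(1.2 × 10⁻⁴)(-9.9)+(7.4 × 10⁻⁴)(-5.38) = -2.8 × 10⁻³ → UNSTABLE
  232–234 m: −αΔT+βΔS = −(1.2 × 10⁻⁴)(+2.4)+(7.4 × 10⁻⁴)(+2.84) = 1.8 × 10⁻³ → stable
The 207–232 m interval has Δρ < 0: lighter water underlies denser water.

207–232 m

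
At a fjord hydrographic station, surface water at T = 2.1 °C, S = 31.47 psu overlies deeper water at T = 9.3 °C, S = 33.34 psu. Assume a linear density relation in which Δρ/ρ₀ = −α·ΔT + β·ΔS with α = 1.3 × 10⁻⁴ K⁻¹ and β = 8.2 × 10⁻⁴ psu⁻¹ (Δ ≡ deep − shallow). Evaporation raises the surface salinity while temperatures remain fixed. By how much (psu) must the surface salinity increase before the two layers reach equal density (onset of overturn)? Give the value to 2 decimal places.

Neutral buoyancy requires −α(T_deep − T_surf) + β(S_deep − S_surf′) = 0.
S_surf′ = S_deep − (α/β)·ΔT = 33.34 − (1.3 × 10⁻⁴/8.2 × 10⁻⁴)·(+7.2) = 32.1985 psu.
Increase required: 32.1985 − 31.47 = 0.7285 psu.

0.73 psu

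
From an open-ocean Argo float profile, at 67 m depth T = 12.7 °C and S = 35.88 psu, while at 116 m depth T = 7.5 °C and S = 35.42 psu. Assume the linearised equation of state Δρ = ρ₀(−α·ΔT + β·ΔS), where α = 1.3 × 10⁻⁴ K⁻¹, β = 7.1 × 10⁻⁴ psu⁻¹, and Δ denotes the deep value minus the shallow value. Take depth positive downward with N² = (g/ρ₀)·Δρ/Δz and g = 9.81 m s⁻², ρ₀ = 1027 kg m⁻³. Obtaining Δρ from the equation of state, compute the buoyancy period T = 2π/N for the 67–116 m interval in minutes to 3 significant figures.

ΔT = -5.2 K, ΔS = -0.46 psu (deep − shallow).
Δρ/ρ₀ = −αΔT + βΔS = 6.76 × 10⁻⁴ − 3.266 × 10⁻⁴ = 3.494 × 10⁻⁴, so Δρ ≈ 0.3588 kg m⁻³.
N² = (g/ρ₀)·Δρ/Δz = g·(Δρ/ρ₀)/Δz = 9.81 × 3.494 × 10⁻⁴ / 49 = 6.9951 × 10⁻⁵ s⁻².
N = √(6.9951 × 10⁻⁵) = 8.3637 × 10⁻³ rad s⁻¹ → T = 2π/N = 751.24 s = 12.521 min ≈ 12.5 min.

12.5 min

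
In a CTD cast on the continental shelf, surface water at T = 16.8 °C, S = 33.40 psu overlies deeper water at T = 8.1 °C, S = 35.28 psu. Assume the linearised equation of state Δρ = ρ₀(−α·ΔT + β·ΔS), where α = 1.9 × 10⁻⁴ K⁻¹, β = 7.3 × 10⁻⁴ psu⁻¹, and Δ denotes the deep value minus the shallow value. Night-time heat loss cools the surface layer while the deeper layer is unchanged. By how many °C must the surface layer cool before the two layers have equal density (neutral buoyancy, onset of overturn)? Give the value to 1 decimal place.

15.9 °C

Neutral buoyancy requires Δρ = 0, i.e. −α(T_deep − T_surf′) + β(S_deep − S_surf) = 0.
T_surf′ = T_deep − (β/α)·ΔS = 8.1 − (7.3 × 10⁻⁴/1.9 × 10⁻⁴)·(+1.88) = 0.877 °C.
Cooling required: 16.8 − (0.877) = 15.923 °C.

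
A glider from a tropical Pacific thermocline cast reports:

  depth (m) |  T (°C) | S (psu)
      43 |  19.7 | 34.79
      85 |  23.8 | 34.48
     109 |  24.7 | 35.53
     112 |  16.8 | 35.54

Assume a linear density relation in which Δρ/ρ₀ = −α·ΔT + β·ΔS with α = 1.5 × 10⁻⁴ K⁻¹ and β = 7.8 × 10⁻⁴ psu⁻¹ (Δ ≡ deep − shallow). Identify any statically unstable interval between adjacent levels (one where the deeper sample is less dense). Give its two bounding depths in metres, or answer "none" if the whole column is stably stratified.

Evaluate Δρ/ρ₀ = −αΔT + βΔS across each adjacent pair:
  43–85 m: −αΔT+βΔS = −(1.5 × 10⁻⁴)(+4.1)+(7.8 × 10⁻⁴)(-0.31) = -8.6 × 10⁻⁴ → UNSTABLE
  85–109 m: −αΔT+βΔS = −(1.5 × 10⁻⁴)(+0.9)+(7.8 × 10⁻⁴)(+1.05) = 6.8 × 10⁻⁴ → stable
  109–112 m: −αΔT+βΔS = −(1.5 × 10⁻⁴)(-7.9)+(7.8 × 10⁻⁴)(+0.01) = 1.2 × 10⁻³ → stable
The 43–85 m interval has Δρ < 0: lighter water underlies denser water.

43–85 m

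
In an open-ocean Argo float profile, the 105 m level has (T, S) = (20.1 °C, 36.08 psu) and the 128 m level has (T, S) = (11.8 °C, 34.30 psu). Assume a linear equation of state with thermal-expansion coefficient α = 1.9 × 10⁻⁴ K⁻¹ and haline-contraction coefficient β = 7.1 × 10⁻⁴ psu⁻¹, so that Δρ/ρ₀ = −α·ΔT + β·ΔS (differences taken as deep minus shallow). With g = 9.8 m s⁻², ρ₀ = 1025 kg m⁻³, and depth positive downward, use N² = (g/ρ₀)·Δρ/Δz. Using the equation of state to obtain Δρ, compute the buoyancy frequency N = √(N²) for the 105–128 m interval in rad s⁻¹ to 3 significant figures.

ΔT = -8.3 K, ΔS = -1.78 psu (deep − shallow).
Δρ/ρ₀ = −αΔT + βΔS = 1.577 × 10⁻³ − 1.2638 × 10⁻³ = 3.132 × 10⁻⁴, so Δρ ≈ 0.3210 kg m⁻³.
N² = (g/ρ₀)·Δρ/Δz = g·(Δρ/ρ₀)/Δz = 9.8 × 3.132 × 10⁻⁴ / 23 = 1.3345 × 10⁻⁴ s⁻².
N = √(1.3345 × 10⁻⁴) = 0.011552 rad s⁻¹ ≈ 0.0116 rad s⁻¹.

0.0116 rad s⁻¹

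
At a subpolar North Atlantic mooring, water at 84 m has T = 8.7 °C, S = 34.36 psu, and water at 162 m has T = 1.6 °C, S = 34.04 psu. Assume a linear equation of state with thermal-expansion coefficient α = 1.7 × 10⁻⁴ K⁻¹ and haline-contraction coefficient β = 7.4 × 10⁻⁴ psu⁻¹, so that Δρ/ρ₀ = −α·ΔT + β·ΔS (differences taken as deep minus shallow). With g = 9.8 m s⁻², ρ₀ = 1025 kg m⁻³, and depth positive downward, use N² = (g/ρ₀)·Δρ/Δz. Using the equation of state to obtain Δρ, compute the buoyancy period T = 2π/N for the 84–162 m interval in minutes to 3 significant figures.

ΔT = -7.1 K, ΔS = -0.32 psu (deep − shallow).
Δρ/ρ₀ = −αΔT + βΔS = 1.207 × 10⁻³ − 2.368 × 10⁻⁴ = 9.702 × 10⁻⁴, so Δρ ≈ 0.9945 kg m⁻³.
N² = (g/ρ₀)·Δρ/Δz = g·(Δρ/ρ₀)/Δz = 9.8 × 9.702 × 10⁻⁴ / 78 = 1.2190 × 10⁻⁴ s⁻².
N = √(1.2190 × 10⁻⁴) = 0.011041 rad s⁻¹ → T = 2π/N = 569.08 s = 9.4847 min ≈ 9.48 min.

9.48 min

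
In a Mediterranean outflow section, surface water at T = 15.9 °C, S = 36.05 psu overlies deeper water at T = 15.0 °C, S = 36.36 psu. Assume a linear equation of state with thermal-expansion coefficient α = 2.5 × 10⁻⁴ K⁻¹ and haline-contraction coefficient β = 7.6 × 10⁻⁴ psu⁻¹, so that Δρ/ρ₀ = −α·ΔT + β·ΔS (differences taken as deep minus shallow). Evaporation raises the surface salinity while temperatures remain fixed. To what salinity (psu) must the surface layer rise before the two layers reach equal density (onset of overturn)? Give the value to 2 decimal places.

36.66 psu

Neutral buoyancy requires −α(T_deep − T_surf) + β(S_deep − S_surf′) = 0.
S_surf′ = S_deep − (α/β)·ΔT = 36.36 − (2.5 × 10⁻⁴/7.6 × 10⁻⁴)·(-0.9) = 36.6561 psu.
Increase required: 36.6561 − 36.05 = 0.6061 psu.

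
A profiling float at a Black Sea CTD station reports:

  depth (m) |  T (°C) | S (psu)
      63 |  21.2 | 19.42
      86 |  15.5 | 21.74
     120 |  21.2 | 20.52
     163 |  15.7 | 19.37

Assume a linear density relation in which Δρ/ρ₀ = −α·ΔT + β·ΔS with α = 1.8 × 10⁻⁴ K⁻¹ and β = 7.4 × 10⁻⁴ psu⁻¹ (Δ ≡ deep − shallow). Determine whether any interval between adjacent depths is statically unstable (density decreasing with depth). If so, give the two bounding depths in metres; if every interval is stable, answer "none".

86–120 m

Evaluate Δρ/ρ₀ = −αΔT + βΔS across each adjacent pair:
  63–86 m: −αΔT+βΔS = −(1.8 × 10⁻⁴)(-5.7)+(7.4 × 10⁻⁴)(+2.32) = 2.7 × 10⁻³ → stable
  86–120 m: −αΔT+βΔS = −(1.8 × 10⁻⁴)(+5.7)+(7.4 × 10⁻⁴)(-1.22) = -1.9 × 10⁻³ → UNSTABLE
  120–163 m: −αΔT+βΔS = −(1.8 × 10⁻⁴)(-5.5)+(7.4 × 10⁻⁴)(-1.15) = 1.4 × 10⁻⁴ → stable
The 86–120 m interval has Δρ < 0: lighter water underlies denser water.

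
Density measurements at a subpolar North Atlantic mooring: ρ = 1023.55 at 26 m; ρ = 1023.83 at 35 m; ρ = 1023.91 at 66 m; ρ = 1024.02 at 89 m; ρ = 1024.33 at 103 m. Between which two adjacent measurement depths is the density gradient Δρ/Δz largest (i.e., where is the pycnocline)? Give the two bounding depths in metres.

26–35 m

Compute the density gradient over each adjacent pair:
  26–35 m: Δρ/Δz = 0.28/9 = 0.031 kg m⁻⁴
  35–66 m: Δρ/Δz = 0.08/31 = 2.6 × 10⁻³ kg m⁻⁴
  66–89 m: Δρ/Δz = 0.11/23 = 4.8 × 10⁻³ kg m⁻⁴
  89–103 m: Δρ/Δz = 0.31/14 = 0.022 kg m⁻⁴
The largest gradient is in the 26–35 m interval — the pycnocline.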